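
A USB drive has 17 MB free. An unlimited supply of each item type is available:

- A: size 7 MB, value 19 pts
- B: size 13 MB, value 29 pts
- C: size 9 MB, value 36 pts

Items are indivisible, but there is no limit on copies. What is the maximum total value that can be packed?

Best value-per-unit is C at 36/9; filling with it alone gives 1×36 = 36.
Optimal mix: 1×A + 1×C → size 16, value 55.

55 pts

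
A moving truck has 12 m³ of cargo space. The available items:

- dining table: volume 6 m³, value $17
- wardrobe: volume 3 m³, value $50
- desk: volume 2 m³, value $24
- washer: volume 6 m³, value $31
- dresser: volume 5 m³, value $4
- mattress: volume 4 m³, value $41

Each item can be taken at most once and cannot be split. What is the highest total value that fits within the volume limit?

$115

Check high-value combinations within 12 m³:
- wardrobe+desk+mattress: volume 3+2+4=9, value 50+24+41=115
- wardrobe+desk+washer: volume 3+2+6=11, value 50+24+31=105
- desk+washer+mattress: volume 2+6+4=12, value 24+31+41=96
- wardrobe+dresser+mattress: volume 3+5+4=12, value 50+4+41=95
- wardrobe+mattress: volume 3+4=7, value 50+41=91
Best: $115.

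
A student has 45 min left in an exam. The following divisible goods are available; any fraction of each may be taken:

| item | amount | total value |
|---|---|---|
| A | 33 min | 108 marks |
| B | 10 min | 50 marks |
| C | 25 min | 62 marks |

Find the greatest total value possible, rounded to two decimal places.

162.96

Take in order of value per unit:
- B (50/10 per unit): all 10 → value 50, running total 50.00
- A (108/33 per unit): all 33 → value 108, running total 158.00
- C (62/25 per unit): 2 of 25 → value 2×62/25 = 4.9600, running total 162.96
Total 162.96.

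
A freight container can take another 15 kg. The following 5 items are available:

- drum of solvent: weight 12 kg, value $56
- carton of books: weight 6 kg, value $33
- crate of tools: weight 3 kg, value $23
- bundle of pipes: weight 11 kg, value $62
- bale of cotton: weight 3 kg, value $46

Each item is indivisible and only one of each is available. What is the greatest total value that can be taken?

Check high-value combinations within 15 kg:
- bundle of pipes+bale of cotton: weight 11+3=14, value 62+46=108
- carton of books+crate of tools+bale of cotton: weight 6+3+3=12, value 33+23+46=102
- drum of solvent+bale of cotton: weight 12+3=15, value 56+46=102
- crate of tools+bundle of pipes: weight 3+11=14, value 23+62=85
Best: $108.

$108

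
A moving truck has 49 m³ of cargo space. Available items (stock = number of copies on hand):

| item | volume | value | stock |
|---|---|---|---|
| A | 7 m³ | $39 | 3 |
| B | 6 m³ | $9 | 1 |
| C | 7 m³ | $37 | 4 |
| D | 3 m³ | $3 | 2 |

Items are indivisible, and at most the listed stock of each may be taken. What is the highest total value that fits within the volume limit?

$265

Best selections within volume 49 and stock limits:
- 3×A + 4×C: volume 49, value 265
- 3×A + 1×B + 3×C: volume 48, value 237
Best: $265.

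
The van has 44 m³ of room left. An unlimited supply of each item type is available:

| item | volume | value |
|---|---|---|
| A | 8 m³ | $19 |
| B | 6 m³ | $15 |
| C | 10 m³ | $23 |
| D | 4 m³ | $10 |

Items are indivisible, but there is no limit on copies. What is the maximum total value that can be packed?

Best value-per-unit is B at 15/6; filling with it alone gives 7×15 = 105.
Optimal mix: 6×B + 2×D → volume 44, value 110.

$110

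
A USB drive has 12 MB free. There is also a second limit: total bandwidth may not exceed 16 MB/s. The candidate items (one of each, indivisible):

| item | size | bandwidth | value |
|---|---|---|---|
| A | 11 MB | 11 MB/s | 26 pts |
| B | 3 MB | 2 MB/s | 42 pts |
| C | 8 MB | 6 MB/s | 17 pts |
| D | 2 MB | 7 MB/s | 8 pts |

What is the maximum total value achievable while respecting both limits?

Feasible sets respecting both limits:
- B+C: size 11, bandwidth 8, value 59
- B+D: size 5, bandwidth 9, value 50
- B: size 3, bandwidth 2, value 42
- A: size 11, bandwidth 11, value 26
Best: 59 pts.

59 pts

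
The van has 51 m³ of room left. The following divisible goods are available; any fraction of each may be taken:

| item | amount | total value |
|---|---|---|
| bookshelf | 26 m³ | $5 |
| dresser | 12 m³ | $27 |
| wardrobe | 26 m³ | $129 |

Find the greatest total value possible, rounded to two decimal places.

Take in order of value per unit:
- wardrobe (129/26 per unit): all 26 → value 129, running total 129.00
- dresser (27/12 per unit): all 12 → value 27, running total 156.00
- bookshelf (5/26 per unit): 13 of 26 → value 13×5/26 = 2.5000, running total 158.50
Total 158.50.

158.50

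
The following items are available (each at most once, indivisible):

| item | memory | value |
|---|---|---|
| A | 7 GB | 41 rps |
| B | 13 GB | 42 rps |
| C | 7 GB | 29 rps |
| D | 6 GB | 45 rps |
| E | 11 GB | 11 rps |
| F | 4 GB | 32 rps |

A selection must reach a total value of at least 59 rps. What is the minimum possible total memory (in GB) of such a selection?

Subsets with value ≥ 59, sorted by total memory:
- D+F: memory 10, value 77
- A+F: memory 11, value 73
Minimum memory: 10 GB.

10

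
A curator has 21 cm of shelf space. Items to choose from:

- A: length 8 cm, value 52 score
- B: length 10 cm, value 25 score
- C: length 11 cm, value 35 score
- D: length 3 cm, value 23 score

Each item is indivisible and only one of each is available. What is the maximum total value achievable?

Check high-value combinations within 21 cm:
- A+B+D: length 8+10+3=21, value 52+25+23=100
- A+C: length 8+11=19, value 52+35=87
- A+B: length 8+10=18, value 52+25=77
Best: 100 score.

100 score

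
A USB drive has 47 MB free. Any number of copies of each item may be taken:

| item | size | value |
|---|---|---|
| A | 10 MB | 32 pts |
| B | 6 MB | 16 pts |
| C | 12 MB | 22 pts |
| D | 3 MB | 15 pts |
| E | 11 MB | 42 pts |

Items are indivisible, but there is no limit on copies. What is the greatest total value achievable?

Best value-per-unit is D at 15/3, and filling with it alone uses size 15×3=45. No mix of the others beats 15×15 = 225.

225 pts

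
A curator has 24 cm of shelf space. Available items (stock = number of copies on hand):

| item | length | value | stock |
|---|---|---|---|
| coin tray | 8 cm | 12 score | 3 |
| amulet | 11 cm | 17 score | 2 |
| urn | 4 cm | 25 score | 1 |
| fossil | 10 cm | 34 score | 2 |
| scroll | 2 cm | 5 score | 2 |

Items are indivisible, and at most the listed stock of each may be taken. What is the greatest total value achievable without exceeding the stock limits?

Top feasible selections:
- 1×urn + 2×fossil: length 24, value 93
- 2×fossil + 2×scroll: length 24, value 78
Best: 93 score.

93 score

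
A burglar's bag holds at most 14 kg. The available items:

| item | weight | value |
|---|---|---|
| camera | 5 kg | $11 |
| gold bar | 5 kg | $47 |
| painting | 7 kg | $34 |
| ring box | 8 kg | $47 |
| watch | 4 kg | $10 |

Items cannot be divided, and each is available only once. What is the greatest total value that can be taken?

$94

Check high-value combinations within 14 kg:
- gold bar+ring box: weight 5+8=13, value 47+47=94
- gold bar+painting: weight 5+7=12, value 47+34=81
- camera+gold bar+watch: weight 5+5+4=14, value 11+47+10=68
Best: $94.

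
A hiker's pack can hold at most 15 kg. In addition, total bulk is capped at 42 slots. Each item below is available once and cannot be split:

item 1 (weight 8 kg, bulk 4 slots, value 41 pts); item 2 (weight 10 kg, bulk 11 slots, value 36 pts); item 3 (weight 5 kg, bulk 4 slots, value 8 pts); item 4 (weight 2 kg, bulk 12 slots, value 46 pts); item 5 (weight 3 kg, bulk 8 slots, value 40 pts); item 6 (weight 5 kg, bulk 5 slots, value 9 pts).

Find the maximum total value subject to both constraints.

127 pts

Feasible sets respecting both limits:
- item 1+item 4+item 5: weight 13, bulk 24, value 127
- item 2+item 4+item 5: weight 15, bulk 31, value 122
- item 3+item 4+item 5+item 6: weight 15, bulk 29, value 103
- item 1+item 4+item 6: weight 15, bulk 21, value 96
Best: 127 pts.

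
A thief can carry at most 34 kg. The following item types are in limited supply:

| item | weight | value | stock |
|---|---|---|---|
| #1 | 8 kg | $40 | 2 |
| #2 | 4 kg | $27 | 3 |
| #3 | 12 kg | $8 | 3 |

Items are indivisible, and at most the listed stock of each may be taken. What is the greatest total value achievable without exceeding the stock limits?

Top feasible selections:
- 2×#1 + 3×#2: weight 28, value 161
- 2×#1 + 2×#2: weight 24, value 134
Best: $161.

$161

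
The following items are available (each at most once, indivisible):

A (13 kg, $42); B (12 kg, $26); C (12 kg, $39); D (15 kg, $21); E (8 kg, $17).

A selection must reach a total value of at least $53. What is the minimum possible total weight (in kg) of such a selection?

20

Subsets with value ≥ 53, sorted by total weight:
- C+E: weight 20, value 56
- A+E: weight 21, value 59
- B+C: weight 24, value 65
Minimum weight: 20 kg.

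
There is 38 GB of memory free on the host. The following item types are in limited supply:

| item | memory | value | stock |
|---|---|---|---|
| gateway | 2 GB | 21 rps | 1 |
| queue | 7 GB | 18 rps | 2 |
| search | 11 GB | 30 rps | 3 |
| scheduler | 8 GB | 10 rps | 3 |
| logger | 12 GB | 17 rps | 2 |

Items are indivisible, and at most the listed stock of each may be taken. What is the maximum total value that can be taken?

117 rps

Best selections within memory 38 and stock limits:
- 1×gateway + 2×queue + 2×search: memory 38, value 117
- 1×gateway + 3×search: memory 35, value 111
- 1×gateway + 1×queue + 2×search: memory 31, value 99
Best: 117 rps.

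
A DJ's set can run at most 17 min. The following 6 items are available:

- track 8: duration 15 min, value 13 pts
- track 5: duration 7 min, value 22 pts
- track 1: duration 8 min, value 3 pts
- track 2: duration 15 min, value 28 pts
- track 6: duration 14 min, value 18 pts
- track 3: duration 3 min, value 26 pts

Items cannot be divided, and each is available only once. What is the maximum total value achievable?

48 pts

This is a 0/1 knapsack; check combinations near the capacity.
- track 5+track 3: duration 7+3=10, value 22+26=48
- track 6+track 3: duration 14+3=17, value 18+26=44
- track 1+track 3: duration 8+3=11, value 3+26=29
- track 2: duration 15, value 28
- track 3: duration 3, value 26
Best: 48 pts.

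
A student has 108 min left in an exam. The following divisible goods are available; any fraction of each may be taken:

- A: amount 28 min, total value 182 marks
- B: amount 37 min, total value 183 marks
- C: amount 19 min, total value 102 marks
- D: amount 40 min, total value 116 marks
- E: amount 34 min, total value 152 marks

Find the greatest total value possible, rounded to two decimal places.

574.29

Take in order of value per unit:
- A (182/28 per unit): all 28 → value 182, running total 182.00
- C (102/19 per unit): all 19 → value 102, running total 284.00
- B (183/37 per unit): all 37 → value 183, running total 467.00
- E (152/34 per unit): 24 of 34 → value 24×152/34 = 107.2941, running total 574.29
Total 574.29.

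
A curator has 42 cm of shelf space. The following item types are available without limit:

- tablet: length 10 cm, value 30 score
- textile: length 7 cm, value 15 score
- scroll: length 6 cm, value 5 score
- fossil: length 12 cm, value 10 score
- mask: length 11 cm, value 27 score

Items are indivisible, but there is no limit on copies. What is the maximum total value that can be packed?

Best value-per-unit is tablet at 30/10, and filling with it alone uses length 4×10=40. No mix of the others beats 4×30 = 120.

120 score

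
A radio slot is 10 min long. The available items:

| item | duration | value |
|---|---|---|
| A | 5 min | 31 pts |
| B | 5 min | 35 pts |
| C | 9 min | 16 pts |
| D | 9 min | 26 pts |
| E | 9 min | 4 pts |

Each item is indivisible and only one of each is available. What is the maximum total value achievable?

66 pts

This is a 0/1 knapsack; check combinations near the capacity.
- A+B: duration 5+5=10, value 31+35=66
- B: duration 5, value 35
- A: duration 5, value 31
Best: 66 pts.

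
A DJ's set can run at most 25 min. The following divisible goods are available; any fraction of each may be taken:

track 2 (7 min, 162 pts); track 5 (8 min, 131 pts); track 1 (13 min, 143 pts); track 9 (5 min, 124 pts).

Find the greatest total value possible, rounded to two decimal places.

472.00

Take in order of value per unit:
- track 9 (124/5 per unit): all 5 → value 124, running total 124.00
- track 2 (162/7 per unit): all 7 → value 162, running total 286.00
- track 5 (131/8 per unit): all 8 → value 131, running total 417.00
- track 1 (143/13 per unit): 5 of 13 → value 5×143/13 = 55.0000, running total 472.00
Total 472.00.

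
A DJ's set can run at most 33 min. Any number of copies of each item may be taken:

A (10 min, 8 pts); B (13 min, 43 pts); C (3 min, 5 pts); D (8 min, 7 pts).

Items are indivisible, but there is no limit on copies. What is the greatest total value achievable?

Best value-per-unit is B at 43/13; filling with it alone gives 2×43 = 86.
Optimal mix: 2×B + 2×C → duration 32, value 96.

96 pts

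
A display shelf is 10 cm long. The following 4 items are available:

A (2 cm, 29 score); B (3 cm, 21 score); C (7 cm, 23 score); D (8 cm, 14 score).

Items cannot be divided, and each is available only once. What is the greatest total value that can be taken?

52 score

This is a 0/1 knapsack; check combinations near the capacity.
- A+C: length 2+7=9, value 29+23=52
- A+B: length 2+3=5, value 29+21=50
- B+C: length 3+7=10, value 21+23=44
Best: 52 score.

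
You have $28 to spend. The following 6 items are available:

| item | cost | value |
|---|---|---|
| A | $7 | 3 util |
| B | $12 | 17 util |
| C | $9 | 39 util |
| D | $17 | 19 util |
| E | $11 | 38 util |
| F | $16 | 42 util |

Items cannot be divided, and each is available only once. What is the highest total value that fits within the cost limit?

81 util

Check high-value combinations within $28:
- C+F: cost 9+16=25, value 39+42=81
- A+C+E: cost 7+9+11=27, value 3+39+38=80
- E+F: cost 11+16=27, value 38+42=80
- C+E: cost 9+11=20, value 39+38=77
- A+B+C: cost 7+12+9=28, value 3+17+39=59
Best: 81 util.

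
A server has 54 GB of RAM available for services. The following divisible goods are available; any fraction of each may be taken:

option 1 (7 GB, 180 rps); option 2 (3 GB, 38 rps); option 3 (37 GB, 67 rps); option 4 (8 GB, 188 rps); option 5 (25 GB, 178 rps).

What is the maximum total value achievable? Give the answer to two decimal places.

Take in order of value per unit:
- option 1 (180/7 per unit): all 7 → value 180, running total 180.00
- option 4 (188/8 per unit): all 8 → value 188, running total 368.00
- option 2 (38/3 per unit): all 3 → value 38, running total 406.00
- option 5 (178/25 per unit): all 25 → value 178, running total 584.00
- option 3 (67/37 per unit): 11 of 37 → value 11×67/37 = 19.9189, running total 603.92
Total 603.92.

603.92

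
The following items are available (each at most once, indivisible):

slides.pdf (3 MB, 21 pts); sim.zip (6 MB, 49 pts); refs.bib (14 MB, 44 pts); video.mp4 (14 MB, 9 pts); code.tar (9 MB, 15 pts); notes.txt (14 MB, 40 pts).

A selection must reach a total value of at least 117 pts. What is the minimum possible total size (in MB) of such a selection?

32

Subsets with value ≥ 117, sorted by total size:
- slides.pdf+sim.zip+refs.bib+code.tar: size 32, value 129
- slides.pdf+sim.zip+code.tar+notes.txt: size 32, value 125
- sim.zip+refs.bib+notes.txt: size 34, value 133
Minimum size: 32 MB.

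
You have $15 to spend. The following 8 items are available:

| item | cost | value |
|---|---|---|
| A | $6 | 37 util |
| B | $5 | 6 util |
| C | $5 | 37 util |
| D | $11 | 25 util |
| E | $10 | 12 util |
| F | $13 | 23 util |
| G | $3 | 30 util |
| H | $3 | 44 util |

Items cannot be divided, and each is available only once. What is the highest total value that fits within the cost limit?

Check high-value combinations within $15:
- A+C+H: cost 6+5+3=14, value 37+37+44=118
- C+G+H: cost 5+3+3=11, value 37+30+44=111
- A+G+H: cost 6+3+3=12, value 37+30+44=111
- A+C+G: cost 6+5+3=14, value 37+37+30=104
Best: 118 util.

118 util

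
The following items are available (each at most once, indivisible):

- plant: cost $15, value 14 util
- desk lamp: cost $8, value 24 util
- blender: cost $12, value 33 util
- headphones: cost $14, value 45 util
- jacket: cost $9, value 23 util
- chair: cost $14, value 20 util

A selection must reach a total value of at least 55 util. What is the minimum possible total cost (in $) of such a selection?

20

Subsets with value ≥ 55, sorted by total cost:
- desk lamp+blender: cost 20, value 57
- blender+jacket: cost 21, value 56
- desk lamp+headphones: cost 22, value 69
- headphones+jacket: cost 23, value 68
Minimum cost: 20 $.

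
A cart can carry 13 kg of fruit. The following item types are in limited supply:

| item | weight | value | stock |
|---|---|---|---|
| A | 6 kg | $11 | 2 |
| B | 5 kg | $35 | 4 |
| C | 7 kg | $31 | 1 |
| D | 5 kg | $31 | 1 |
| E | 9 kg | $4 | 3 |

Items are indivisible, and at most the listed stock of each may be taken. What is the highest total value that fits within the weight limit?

$70

Top feasible selections:
- 2×B: weight 10, value 70
- 1×B + 1×D: weight 10, value 66
- 1×B + 1×C: weight 12, value 66
- 1×C + 1×D: weight 12, value 62
Best: $70.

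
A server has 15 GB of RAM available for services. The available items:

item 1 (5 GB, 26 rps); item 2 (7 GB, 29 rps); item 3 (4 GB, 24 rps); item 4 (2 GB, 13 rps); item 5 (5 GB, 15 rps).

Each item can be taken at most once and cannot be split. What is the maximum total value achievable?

Check high-value combinations within 15 GB:
- item 1+item 2+item 4: memory 5+7+2=14, value 26+29+13=68
- item 2+item 3+item 4: memory 7+4+2=13, value 29+24+13=66
- item 1+item 3+item 5: memory 5+4+5=14, value 26+24+15=65
- item 1+item 3+item 4: memory 5+4+2=11, value 26+24+13=63
Best: 68 rps.

68 rps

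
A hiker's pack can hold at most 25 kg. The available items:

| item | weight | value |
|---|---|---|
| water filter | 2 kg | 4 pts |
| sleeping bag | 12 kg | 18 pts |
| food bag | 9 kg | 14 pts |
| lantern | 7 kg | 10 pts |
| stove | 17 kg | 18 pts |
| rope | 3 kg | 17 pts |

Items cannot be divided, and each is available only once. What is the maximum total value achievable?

Check high-value combinations within 25 kg:
- sleeping bag+food bag+rope: weight 12+9+3=24, value 18+14+17=49
- water filter+sleeping bag+lantern+rope: weight 2+12+7+3=24, value 4+18+10+17=49
- water filter+food bag+lantern+rope: weight 2+9+7+3=21, value 4+14+10+17=45
- sleeping bag+lantern+rope: weight 12+7+3=22, value 18+10+17=45
- food bag+lantern+rope: weight 9+7+3=19, value 14+10+17=41
Best: 49 pts.

49 pts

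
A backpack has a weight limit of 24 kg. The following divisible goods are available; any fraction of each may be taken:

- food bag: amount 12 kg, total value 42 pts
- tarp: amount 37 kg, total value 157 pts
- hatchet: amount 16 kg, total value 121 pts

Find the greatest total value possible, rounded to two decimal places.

154.95

Take in order of value per unit:
- hatchet (121/16 per unit): all 16 → value 121, running total 121.00
- tarp (157/37 per unit): 8 of 37 → value 8×157/37 = 33.9459, running total 154.95
Total 154.95.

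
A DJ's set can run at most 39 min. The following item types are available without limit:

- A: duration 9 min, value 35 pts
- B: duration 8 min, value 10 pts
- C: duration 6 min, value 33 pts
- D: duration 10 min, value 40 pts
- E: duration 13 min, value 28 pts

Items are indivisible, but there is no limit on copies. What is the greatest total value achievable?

Best value-per-unit is C at 33/6; filling with it alone gives 6×33 = 198.
Optimal mix: 1×A + 5×C → duration 39, value 200.

200 pts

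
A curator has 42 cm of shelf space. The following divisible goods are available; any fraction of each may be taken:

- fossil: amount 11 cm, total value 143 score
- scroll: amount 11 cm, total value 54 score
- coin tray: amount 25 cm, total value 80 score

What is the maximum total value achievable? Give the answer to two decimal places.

Take in order of value per unit:
- fossil (143/11 per unit): all 11 → value 143, running total 143.00
- scroll (54/11 per unit): all 11 → value 54, running total 197.00
- coin tray (80/25 per unit): 20 of 25 → value 20×80/25 = 64.0000, running total 261.00
Total 261.00.

261.00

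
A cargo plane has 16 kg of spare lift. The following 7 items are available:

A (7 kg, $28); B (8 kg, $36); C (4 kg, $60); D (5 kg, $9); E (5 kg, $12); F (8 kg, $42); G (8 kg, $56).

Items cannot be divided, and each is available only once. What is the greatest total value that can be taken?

This is a 0/1 knapsack; check combinations near the capacity.
- C+G: weight 4+8=12, value 60+56=116
- C+F: weight 4+8=12, value 60+42=102
- A+C+E: weight 7+4+5=16, value 28+60+12=100
- F+G: weight 8+8=16, value 42+56=98
- A+C+D: weight 7+4+5=16, value 28+60+9=97
Best: $116.

$116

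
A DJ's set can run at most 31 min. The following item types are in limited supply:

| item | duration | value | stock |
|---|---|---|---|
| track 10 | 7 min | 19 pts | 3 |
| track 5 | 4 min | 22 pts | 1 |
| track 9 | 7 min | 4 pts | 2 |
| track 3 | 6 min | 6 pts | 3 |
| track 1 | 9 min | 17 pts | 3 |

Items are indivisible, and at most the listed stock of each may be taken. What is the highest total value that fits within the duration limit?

Top feasible selections:
- 3×track 10 + 1×track 5 + 1×track 3: duration 31, value 85
- 3×track 10 + 1×track 5: duration 25, value 79
Best: 85 pts.

85 pts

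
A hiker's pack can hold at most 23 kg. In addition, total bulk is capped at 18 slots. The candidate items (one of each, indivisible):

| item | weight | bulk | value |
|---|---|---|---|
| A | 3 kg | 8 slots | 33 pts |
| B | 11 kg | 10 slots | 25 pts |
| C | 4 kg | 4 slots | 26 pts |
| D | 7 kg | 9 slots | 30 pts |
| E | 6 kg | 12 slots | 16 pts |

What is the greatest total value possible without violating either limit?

Feasible sets respecting both limits:
- A+D: weight 10, bulk 17, value 63
- A+C: weight 7, bulk 12, value 59
- A+B: weight 14, bulk 18, value 58
- C+D: weight 11, bulk 13, value 56
Best: 63 pts.

63 pts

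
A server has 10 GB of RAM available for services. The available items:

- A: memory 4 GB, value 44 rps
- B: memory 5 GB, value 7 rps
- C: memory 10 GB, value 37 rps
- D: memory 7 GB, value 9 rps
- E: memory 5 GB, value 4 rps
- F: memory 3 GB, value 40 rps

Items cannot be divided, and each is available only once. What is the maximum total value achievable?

84 rps

Check high-value combinations within 10 GB:
- A+F: memory 4+3=7, value 44+40=84
- A+B: memory 4+5=9, value 44+7=51
- D+F: memory 7+3=10, value 9+40=49
- A+E: memory 4+5=9, value 44+4=48
- B+F: memory 5+3=8, value 7+40=47
Best: 84 rps.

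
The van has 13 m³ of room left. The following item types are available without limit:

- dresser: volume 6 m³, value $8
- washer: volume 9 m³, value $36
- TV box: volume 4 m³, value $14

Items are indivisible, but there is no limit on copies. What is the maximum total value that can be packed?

Best value-per-unit is washer at 36/9; filling with it alone gives 1×36 = 36.
Optimal mix: 1×washer + 1×TV box → volume 13, value 50.

$50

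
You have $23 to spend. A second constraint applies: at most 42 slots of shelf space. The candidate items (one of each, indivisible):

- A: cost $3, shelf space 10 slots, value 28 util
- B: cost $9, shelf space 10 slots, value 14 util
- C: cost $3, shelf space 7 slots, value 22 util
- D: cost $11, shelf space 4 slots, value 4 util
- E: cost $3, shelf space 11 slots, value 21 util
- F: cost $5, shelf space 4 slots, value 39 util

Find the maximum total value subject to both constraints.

124 util

Feasible sets respecting both limits:
- A+B+C+E+F: cost 23, shelf space 42, value 124
- A+C+E+F: cost 14, shelf space 32, value 110
- A+B+C+F: cost 20, shelf space 31, value 103
- A+B+E+F: cost 20, shelf space 35, value 102
Best: 124 util.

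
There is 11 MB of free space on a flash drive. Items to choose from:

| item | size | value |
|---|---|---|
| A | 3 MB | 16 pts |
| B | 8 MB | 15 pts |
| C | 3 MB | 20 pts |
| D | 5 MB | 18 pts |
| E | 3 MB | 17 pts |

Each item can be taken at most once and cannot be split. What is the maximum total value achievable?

55 pts

This is a 0/1 knapsack; check combinations near the capacity.
- C+D+E: size 3+5+3=11, value 20+18+17=55
- A+C+D: size 3+3+5=11, value 16+20+18=54
- A+C+E: size 3+3+3=9, value 16+20+17=53
Best: 55 pts.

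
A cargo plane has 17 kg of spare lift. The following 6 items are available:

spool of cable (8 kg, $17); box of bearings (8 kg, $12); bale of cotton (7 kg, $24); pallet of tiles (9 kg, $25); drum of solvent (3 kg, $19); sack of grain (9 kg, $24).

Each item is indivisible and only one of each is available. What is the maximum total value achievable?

Check high-value combinations within 17 kg:
- bale of cotton+pallet of tiles: weight 7+9=16, value 24+25=49
- bale of cotton+sack of grain: weight 7+9=16, value 24+24=48
- pallet of tiles+drum of solvent: weight 9+3=12, value 25+19=44
- bale of cotton+drum of solvent: weight 7+3=10, value 24+19=43
- drum of solvent+sack of grain: weight 3+9=12, value 19+24=43
Best: $49.

$49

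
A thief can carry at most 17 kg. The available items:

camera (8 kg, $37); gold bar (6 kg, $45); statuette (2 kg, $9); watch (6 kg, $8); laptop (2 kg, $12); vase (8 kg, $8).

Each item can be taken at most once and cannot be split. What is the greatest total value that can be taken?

Check high-value combinations within 17 kg:
- camera+gold bar+laptop: weight 8+6+2=16, value 37+45+12=94
- camera+gold bar+statuette: weight 8+6+2=16, value 37+45+9=91
- camera+gold bar: weight 8+6=14, value 37+45=82
- gold bar+statuette+watch+laptop: weight 6+2+6+2=16, value 45+9+8+12=74
Best: $94.

$94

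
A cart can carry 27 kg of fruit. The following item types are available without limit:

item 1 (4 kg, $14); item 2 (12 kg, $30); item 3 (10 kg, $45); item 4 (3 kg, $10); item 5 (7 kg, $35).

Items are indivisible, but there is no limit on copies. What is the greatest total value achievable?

Best value-per-unit is item 5 at 35/7; filling with it alone gives 3×35 = 105.
Optimal mix: 2×item 3 + 1×item 5 → weight 27, value 125.

$125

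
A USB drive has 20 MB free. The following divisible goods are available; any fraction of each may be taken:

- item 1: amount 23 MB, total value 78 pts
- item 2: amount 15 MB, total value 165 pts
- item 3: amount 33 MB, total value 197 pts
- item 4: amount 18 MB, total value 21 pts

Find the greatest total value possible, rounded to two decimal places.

194.85

Take in order of value per unit:
- item 2 (165/15 per unit): all 15 → value 165, running total 165.00
- item 3 (197/33 per unit): 5 of 33 → value 5×197/33 = 29.8485, running total 194.85
Total 194.85.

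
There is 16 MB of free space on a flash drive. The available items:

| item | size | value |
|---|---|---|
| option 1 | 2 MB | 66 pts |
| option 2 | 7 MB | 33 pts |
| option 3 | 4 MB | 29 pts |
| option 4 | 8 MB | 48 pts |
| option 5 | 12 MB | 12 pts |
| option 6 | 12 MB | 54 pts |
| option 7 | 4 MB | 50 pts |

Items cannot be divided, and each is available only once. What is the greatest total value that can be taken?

164 pts

Check high-value combinations within 16 MB:
- option 1+option 4+option 7: size 2+8+4=14, value 66+48+50=164
- option 1+option 2+option 7: size 2+7+4=13, value 66+33+50=149
- option 1+option 3+option 7: size 2+4+4=10, value 66+29+50=145
- option 1+option 3+option 4: size 2+4+8=14, value 66+29+48=143
- option 1+option 2+option 3: size 2+7+4=13, value 66+33+29=128
Best: 164 pts.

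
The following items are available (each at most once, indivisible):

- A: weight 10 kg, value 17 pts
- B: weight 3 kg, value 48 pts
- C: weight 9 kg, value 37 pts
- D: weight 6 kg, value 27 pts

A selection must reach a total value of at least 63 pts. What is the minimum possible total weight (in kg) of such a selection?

9

Subsets with value ≥ 63, sorted by total weight:
- B+D: weight 9, value 75
- B+C: weight 12, value 85
- A+B: weight 13, value 65
Minimum weight: 9 kg.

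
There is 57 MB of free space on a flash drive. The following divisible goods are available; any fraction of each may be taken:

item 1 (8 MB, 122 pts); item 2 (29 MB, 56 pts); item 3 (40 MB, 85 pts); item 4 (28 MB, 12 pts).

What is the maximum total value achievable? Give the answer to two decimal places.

Take in order of value per unit:
- item 1 (122/8 per unit): all 8 → value 122, running total 122.00
- item 3 (85/40 per unit): all 40 → value 85, running total 207.00
- item 2 (56/29 per unit): 9 of 29 → value 9×56/29 = 17.3793, running total 224.38
Total 224.38.

224.38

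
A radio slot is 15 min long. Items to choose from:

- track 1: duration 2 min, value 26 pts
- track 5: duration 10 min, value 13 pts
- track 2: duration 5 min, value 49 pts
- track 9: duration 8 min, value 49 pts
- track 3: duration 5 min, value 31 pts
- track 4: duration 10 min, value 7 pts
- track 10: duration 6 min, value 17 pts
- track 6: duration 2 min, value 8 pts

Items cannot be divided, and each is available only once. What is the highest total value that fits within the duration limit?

This is a 0/1 knapsack; check combinations near the capacity.
- track 1+track 2+track 9: duration 2+5+8=15, value 26+49+49=124
- track 1+track 2+track 3+track 6: duration 2+5+5+2=14, value 26+49+31+8=114
- track 1+track 2+track 3: duration 2+5+5=12, value 26+49+31=106
Best: 124 pts.

124 pts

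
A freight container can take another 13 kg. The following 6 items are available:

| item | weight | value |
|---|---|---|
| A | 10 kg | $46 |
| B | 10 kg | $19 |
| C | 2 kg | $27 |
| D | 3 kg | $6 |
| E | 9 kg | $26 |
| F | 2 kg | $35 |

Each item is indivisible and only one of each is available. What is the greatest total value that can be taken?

Check high-value combinations within 13 kg:
- C+E+F: weight 2+9+2=13, value 27+26+35=88
- A+F: weight 10+2=12, value 46+35=81
- A+C: weight 10+2=12, value 46+27=73
- C+D+F: weight 2+3+2=7, value 27+6+35=68
- C+F: weight 2+2=4, value 27+35=62
Best: $88.

$88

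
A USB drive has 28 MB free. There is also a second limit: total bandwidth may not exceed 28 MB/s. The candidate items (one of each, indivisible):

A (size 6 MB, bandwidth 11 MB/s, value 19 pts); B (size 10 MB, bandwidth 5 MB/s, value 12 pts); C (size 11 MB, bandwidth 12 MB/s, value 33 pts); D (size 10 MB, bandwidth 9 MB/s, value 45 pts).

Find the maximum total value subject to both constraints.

78 pts

Feasible sets respecting both limits:
- C+D: size 21, bandwidth 21, value 78
- A+B+D: size 26, bandwidth 25, value 76
- A+B+C: size 27, bandwidth 28, value 64
- A+D: size 16, bandwidth 20, value 64
Best: 78 pts.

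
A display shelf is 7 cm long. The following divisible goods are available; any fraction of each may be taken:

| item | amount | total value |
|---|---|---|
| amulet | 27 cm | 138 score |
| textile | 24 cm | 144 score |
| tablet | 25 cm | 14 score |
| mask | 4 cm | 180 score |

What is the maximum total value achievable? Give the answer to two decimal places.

198.00

Take in order of value per unit:
- mask (180/4 per unit): all 4 → value 180, running total 180.00
- textile (144/24 per unit): 3 of 24 → value 3×144/24 = 18.0000, running total 198.00
Total 198.00.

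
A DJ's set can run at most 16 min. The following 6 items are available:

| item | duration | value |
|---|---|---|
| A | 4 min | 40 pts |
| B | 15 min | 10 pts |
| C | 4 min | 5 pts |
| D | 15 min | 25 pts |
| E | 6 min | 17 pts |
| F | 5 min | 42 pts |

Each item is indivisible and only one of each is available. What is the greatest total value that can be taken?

Check high-value combinations within 16 min:
- A+E+F: duration 4+6+5=15, value 40+17+42=99
- A+C+F: duration 4+4+5=13, value 40+5+42=87
- A+F: duration 4+5=9, value 40+42=82
- C+E+F: duration 4+6+5=15, value 5+17+42=64
Best: 99 pts.

99 pts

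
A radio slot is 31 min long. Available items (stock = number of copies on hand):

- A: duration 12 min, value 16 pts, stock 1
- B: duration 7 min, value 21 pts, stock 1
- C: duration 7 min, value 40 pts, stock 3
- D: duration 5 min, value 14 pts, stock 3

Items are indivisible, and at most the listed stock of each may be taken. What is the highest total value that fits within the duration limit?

Best selections within duration 31 and stock limits:
- 3×C + 2×D: duration 31, value 148
- 1×B + 3×C: duration 28, value 141
- 3×C + 1×D: duration 26, value 134
- 1×B + 2×C + 2×D: duration 31, value 129
Best: 148 pts.

148 pts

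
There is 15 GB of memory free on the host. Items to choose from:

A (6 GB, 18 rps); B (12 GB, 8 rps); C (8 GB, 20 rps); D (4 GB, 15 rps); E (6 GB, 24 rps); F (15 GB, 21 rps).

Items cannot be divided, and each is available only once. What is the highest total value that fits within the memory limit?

44 rps

Check high-value combinations within 15 GB:
- C+E: memory 8+6=14, value 20+24=44
- A+E: memory 6+6=12, value 18+24=42
- D+E: memory 4+6=10, value 15+24=39
- A+C: memory 6+8=14, value 18+20=38
Best: 44 rps.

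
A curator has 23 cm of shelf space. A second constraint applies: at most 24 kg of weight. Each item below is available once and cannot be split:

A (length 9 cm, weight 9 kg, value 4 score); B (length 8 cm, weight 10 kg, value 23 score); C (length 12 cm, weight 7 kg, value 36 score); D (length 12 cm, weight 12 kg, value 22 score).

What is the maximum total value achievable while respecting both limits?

59 score

Feasible sets respecting both limits:
- B+C: length 20, weight 17, value 59
- B+D: length 20, weight 22, value 45
- A+C: length 21, weight 16, value 40
- C: length 12, weight 7, value 36
Best: 59 score.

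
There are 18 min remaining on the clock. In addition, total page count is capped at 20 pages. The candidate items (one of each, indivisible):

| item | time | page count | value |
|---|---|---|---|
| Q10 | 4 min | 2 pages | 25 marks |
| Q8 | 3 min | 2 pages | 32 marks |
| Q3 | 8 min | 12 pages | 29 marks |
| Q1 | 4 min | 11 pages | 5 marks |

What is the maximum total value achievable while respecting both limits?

86 marks

Feasible sets respecting both limits:
- Q10+Q8+Q3: time 15, page count 16, value 86
- Q10+Q8+Q1: time 11, page count 15, value 62
- Q8+Q3: time 11, page count 14, value 61
- Q10+Q8: time 7, page count 4, value 57
Best: 86 marks.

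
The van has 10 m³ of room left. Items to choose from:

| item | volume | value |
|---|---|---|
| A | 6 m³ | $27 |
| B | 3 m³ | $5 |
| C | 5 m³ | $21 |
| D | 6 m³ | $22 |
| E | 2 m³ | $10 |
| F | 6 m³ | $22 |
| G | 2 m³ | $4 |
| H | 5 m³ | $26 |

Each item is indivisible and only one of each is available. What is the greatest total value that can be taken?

$47

Check high-value combinations within 10 m³:
- C+H: volume 5+5=10, value 21+26=47
- A+E+G: volume 6+2+2=10, value 27+10+4=41
- B+E+H: volume 3+2+5=10, value 5+10+26=41
- E+G+H: volume 2+2+5=9, value 10+4+26=40
- A+E: volume 6+2=8, value 27+10=37
Best: $47.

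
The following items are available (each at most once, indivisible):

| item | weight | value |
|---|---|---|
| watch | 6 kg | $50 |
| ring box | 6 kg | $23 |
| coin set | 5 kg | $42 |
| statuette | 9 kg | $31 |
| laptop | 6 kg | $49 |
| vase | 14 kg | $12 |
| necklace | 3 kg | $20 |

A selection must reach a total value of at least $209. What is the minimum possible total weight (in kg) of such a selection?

Subsets with value ≥ 209, sorted by total weight:
- watch+ring box+coin set+statuette+laptop+necklace: weight 35, value 215
- watch+ring box+coin set+statuette+laptop+vase+necklace: weight 49, value 227
Minimum weight: 35 kg.

35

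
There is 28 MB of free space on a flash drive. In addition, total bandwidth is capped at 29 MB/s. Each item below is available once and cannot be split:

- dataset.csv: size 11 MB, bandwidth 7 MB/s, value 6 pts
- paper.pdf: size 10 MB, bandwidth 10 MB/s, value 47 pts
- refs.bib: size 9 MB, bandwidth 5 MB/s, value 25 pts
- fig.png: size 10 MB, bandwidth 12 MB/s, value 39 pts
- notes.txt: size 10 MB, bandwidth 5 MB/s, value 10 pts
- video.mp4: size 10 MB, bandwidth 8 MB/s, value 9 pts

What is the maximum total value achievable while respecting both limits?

86 pts

Feasible sets respecting both limits:
- paper.pdf+fig.png: size 20, bandwidth 22, value 86
- paper.pdf+refs.bib: size 19, bandwidth 15, value 72
- refs.bib+fig.png: size 19, bandwidth 17, value 64
- paper.pdf+notes.txt: size 20, bandwidth 15, value 57
Best: 86 pts.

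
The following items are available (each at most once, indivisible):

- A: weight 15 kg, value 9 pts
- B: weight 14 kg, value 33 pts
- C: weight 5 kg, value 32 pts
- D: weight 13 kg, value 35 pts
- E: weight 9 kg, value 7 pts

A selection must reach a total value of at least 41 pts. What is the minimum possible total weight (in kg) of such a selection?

Subsets with value ≥ 41, sorted by total weight:
- C+D: weight 18, value 67
- B+C: weight 19, value 65
- A+C: weight 20, value 41
Minimum weight: 18 kg.

18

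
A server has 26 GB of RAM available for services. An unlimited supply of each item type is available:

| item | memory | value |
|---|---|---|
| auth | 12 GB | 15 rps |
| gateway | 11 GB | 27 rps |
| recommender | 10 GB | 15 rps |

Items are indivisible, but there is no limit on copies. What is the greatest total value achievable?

54 rps

Best value-per-unit is gateway at 27/11, and filling with it alone uses memory 2×11=22. No mix of the others beats 2×27 = 54.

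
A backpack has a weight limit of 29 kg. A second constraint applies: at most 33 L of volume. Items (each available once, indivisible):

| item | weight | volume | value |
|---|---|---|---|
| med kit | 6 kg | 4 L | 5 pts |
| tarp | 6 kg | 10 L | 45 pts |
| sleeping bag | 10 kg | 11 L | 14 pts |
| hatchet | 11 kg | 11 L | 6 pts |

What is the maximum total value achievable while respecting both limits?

Feasible sets respecting both limits:
- tarp+sleeping bag+hatchet: weight 27, volume 32, value 65
- med kit+tarp+sleeping bag: weight 22, volume 25, value 64
- tarp+sleeping bag: weight 16, volume 21, value 59
- med kit+tarp+hatchet: weight 23, volume 25, value 56
Best: 65 pts.

65 pts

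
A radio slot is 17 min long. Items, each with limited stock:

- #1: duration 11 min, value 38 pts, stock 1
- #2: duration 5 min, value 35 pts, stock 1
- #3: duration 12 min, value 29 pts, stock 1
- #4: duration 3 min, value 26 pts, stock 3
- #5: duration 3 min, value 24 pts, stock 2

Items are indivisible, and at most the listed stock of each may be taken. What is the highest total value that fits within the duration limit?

137 pts

Top feasible selections:
- 1×#2 + 3×#4 + 1×#5: duration 17, value 137
- 1×#2 + 2×#4 + 2×#5: duration 17, value 135
- 3×#4 + 2×#5: duration 15, value 126
Best: 137 pts.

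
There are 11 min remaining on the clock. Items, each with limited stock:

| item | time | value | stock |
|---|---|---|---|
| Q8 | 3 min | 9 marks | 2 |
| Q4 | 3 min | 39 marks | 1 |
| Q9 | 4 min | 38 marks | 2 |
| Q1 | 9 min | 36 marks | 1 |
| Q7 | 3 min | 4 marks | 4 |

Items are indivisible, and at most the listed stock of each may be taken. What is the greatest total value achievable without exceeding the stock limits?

115 marks

Top feasible selections:
- 1×Q4 + 2×Q9: time 11, value 115
- 1×Q8 + 1×Q4 + 1×Q9: time 10, value 86
Best: 115 marks.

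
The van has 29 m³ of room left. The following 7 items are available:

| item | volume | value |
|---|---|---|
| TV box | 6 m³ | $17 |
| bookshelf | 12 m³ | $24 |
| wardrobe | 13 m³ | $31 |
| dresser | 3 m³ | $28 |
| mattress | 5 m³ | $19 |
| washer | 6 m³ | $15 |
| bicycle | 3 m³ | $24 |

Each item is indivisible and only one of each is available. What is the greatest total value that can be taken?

$112

Check high-value combinations within 29 m³:
- TV box+bookshelf+dresser+mattress+bicycle: volume 6+12+3+5+3=29, value 17+24+28+19+24=112
- bookshelf+dresser+mattress+washer+bicycle: volume 12+3+5+6+3=29, value 24+28+19+15+24=110
- TV box+dresser+mattress+washer+bicycle: volume 6+3+5+6+3=23, value 17+28+19+15+24=103
- wardrobe+dresser+mattress+bicycle: volume 13+3+5+3=24, value 31+28+19+24=102
Best: $112.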